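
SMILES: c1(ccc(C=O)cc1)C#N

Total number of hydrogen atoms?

Hydrogens are implicit in SMILES; fill each atom to its normal valence:
  4 × C (aromatic): 1 H each → 4
  2 × C (aromatic): no H
  1 × C: 1 H
  1 × C: no H
  1 × N: no H
  1 × O: no H
  Total hydrogens = 5.

5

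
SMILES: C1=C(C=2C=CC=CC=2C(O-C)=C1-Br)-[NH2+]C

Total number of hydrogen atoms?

13

Hydrogens are implicit in SMILES; fill each atom to its normal valence:
  5 × C (aromatic): 1 H each → 5
  5 × C (aromatic): no H
  2 × C: 3 H each → 6
  1 × Br: no H
  1 × N (charge +1): 2 H
  1 × O: no H
  Total hydrogens = 13.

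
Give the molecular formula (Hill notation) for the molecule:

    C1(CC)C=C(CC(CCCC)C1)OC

C13H24O

Heavy atoms from the SMILES: 13 C, 1 O.
Implicit hydrogens by atom environment:
  6 × C: 2 H each → 12
  3 × C: 3 H each → 9
  3 × C: 1 H each → 3
  1 × C: no H
  1 × O: no H
  Total hydrogens = 24.
Molecular formula: C13H24O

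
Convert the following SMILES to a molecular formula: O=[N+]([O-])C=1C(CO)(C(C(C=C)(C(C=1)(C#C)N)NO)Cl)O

Heavy atoms from the SMILES: 11 C, 1 Cl, 3 N, 5 O.
Implicit hydrogens by atom environment:
  5 × C: no H
  4 × C: 1 H each → 4
  3 × O: 1 H each → 3
  2 × C: 2 H each → 4
  1 × Cl: no H
  1 × N: 2 H
  1 × N: 1 H
  1 × N (charge +1): no H
  1 × O: no H
  1 × O (charge -1): no H
  Total hydrogens = 14.
Molecular formula: C11H14ClN3O5

C11H14ClN3O5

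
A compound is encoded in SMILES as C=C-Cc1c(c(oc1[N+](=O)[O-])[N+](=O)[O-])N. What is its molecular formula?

Heavy atoms from the SMILES: 7 C, 3 N, 5 O.
Implicit hydrogens by atom environment:
  4 × C (aromatic): no H
  2 × C: 2 H each → 4
  2 × N (charge +1): no H
  2 × O: no H
  2 × O (charge -1): no H
  1 × C: 1 H
  1 × N: 2 H
  1 × O (aromatic): no H
  Total hydrogens = 7.
Molecular formula: C7H7N3O5

C7H7N3O5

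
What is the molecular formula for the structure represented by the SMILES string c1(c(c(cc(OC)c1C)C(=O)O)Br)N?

Heavy atoms from the SMILES: 1 Br, 9 C, 1 N, 3 O.
Implicit hydrogens by atom environment:
  5 × C (aromatic): no H
  2 × C: 3 H each → 6
  2 × O: no H
  1 × Br: no H
  1 × C (aromatic): 1 H
  1 × C: no H
  1 × N: 2 H
  1 × O: 1 H
  Total hydrogens = 10.
Molecular formula: C9H10BrNO3

C9H10BrNO3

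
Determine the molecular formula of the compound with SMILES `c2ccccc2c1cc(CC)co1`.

C12H12O

Heavy atoms from the SMILES: 12 C, 1 O.
Implicit hydrogens by atom environment:
  7 × C (aromatic): 1 H each → 7
  3 × C (aromatic): no H
  1 × C: 3 H
  1 × C: 2 H
  1 × O (aromatic): no H
  Total hydrogens = 12.
Molecular formula: C12H12O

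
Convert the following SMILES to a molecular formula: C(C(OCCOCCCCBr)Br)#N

Heavy atoms from the SMILES: 2 Br, 8 C, 1 N, 2 O.
Implicit hydrogens by atom environment:
  6 × C: 2 H each → 12
  2 × Br: no H
  2 × O: no H
  1 × C: 1 H
  1 × C: no H
  1 × N: no H
  Total hydrogens = 13.
Molecular formula: C8H13Br2NO2

C8H13Br2NO2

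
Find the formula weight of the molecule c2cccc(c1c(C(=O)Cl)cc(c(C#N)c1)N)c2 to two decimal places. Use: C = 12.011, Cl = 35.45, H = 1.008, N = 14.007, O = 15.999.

Molecular formula: C14H9ClN2O.
M = 14×12.011 + 1×35.45 + 9×1.008 + 2×14.007 + 1×15.999 = 256.69 g/mol.

256.69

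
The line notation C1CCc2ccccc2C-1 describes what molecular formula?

C10H12

Heavy atoms from the SMILES: 10 C.
Implicit hydrogens by atom environment:
  4 × C: 2 H each → 8
  4 × C (aromatic): 1 H each → 4
  2 × C (aromatic): no H
  Total hydrogens = 12.
Molecular formula: C10H12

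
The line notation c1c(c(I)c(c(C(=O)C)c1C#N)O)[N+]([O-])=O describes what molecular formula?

C9H5IN2O4

Heavy atoms from the SMILES: 9 C, 1 I, 2 N, 4 O.
Implicit hydrogens by atom environment:
  5 × C (aromatic): no H
  2 × C: no H
  2 × O: no H
  1 × C: 3 H
  1 × C (aromatic): 1 H
  1 × I: no H
  1 × N (charge +1): no H
  1 × N: no H
  1 × O: 1 H
  1 × O (charge -1): no H
  Total hydrogens = 5.
Molecular formula: C9H5IN2O4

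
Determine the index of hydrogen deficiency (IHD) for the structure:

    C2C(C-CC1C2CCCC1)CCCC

2

Molecular formula from the SMILES: C14H26.
DoU = (2C + 2 + N − H − X)/2 = (2·14 + 2 + 0 − 26 − 0)/2 = 4/2 = 2.
(Structurally: 2 ring(s) + 0 π bond(s) = 2.)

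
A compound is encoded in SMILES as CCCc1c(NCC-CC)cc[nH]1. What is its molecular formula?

Heavy atoms from the SMILES: 11 C, 2 N.
Implicit hydrogens by atom environment:
  5 × C: 2 H each → 10
  2 × C: 3 H each → 6
  2 × C (aromatic): 1 H each → 2
  2 × C (aromatic): no H
  1 × N (aromatic): 1 H
  1 × N: 1 H
  Total hydrogens = 20.
Molecular formula: C11H20N2

C11H20N2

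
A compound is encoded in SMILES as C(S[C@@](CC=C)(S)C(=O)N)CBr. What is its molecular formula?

C7H12BrNOS2

Heavy atoms from the SMILES: 1 Br, 7 C, 1 N, 1 O, 2 S.
Implicit hydrogens by atom environment:
  4 × C: 2 H each → 8
  2 × C: no H
  1 × Br: no H
  1 × C: 1 H
  1 × N: 2 H
  1 × O: no H
  1 × S: 1 H
  1 × S: no H
  Total hydrogens = 12.
Molecular formula: C7H12BrNOS2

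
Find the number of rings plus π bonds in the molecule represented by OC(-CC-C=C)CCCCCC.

1

Molecular formula from the SMILES: C11H22O.
DoU = (2C + 2 + N − H − X)/2 = (2·11 + 2 + 0 − 22 − 0)/2 = 2/2 = 1.
(Structurally: 0 ring(s) + 1 π bond(s) = 1.)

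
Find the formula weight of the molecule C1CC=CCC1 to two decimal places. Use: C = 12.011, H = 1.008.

82.15

Molecular formula: C6H10.
M = 6×12.011 + 10×1.008 = 82.15 g/mol.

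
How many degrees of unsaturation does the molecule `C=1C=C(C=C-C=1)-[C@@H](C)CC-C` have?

Molecular formula from the SMILES: C11H16.
DoU = (2C + 2 + N − H − X)/2 = (2·11 + 2 + 0 − 16 − 0)/2 = 8/2 = 4.
(Structurally: 1 ring(s) + 3 π bond(s) = 4.)

4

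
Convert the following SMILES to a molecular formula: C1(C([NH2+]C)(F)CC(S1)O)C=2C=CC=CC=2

Heavy atoms from the SMILES: 11 C, 1 F, 1 N, 1 O, 1 S.
Implicit hydrogens by atom environment:
  5 × C (aromatic): 1 H each → 5
  2 × C: 1 H each → 2
  1 × C: 3 H
  1 × C: 2 H
  1 × C: no H
  1 × C (aromatic): no H
  1 × F: no H
  1 × N (charge +1): 2 H
  1 × O: 1 H
  1 × S: no H
  Total hydrogens = 15.
Net charge +1.
Molecular formula: C11H15FNOS+

C11H15FNOS+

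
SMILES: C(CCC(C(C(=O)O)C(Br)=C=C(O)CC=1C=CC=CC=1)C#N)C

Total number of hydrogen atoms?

Hydrogens are implicit in SMILES; fill each atom to its normal valence:
  5 × C (aromatic): 1 H each → 5
  5 × C: no H
  4 × C: 2 H each → 8
  2 × C: 1 H each → 2
  2 × O: 1 H each → 2
  1 × Br: no H
  1 × C: 3 H
  1 × C (aromatic): no H
  1 × N: no H
  1 × O: no H
  Total hydrogens = 20.

20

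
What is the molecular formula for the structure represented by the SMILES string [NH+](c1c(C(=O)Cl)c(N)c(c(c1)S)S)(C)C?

Heavy atoms from the SMILES: 9 C, 1 Cl, 2 N, 1 O, 2 S.
Implicit hydrogens by atom environment:
  5 × C (aromatic): no H
  2 × C: 3 H each → 6
  2 × S: 1 H each → 2
  1 × C (aromatic): 1 H
  1 × C: no H
  1 × Cl: no H
  1 × N: 2 H
  1 × N (charge +1): 1 H
  1 × O: no H
  Total hydrogens = 12.
Net charge +1.
Molecular formula: C9H12ClN2OS2+

C9H12ClN2OS2+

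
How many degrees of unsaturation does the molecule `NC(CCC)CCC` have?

Molecular formula from the SMILES: C7H17N.
DoU = (2C + 2 + N − H − X)/2 = (2·7 + 2 + 1 − 17 − 0)/2 = 0/2 = 0.
(Structurally: 0 ring(s) + 0 π bond(s) = 0.)

0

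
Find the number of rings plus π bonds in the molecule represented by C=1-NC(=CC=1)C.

3

Molecular formula from the SMILES: C5H7N.
DoU = (2C + 2 + N − H − X)/2 = (2·5 + 2 + 1 − 7 − 0)/2 = 6/2 = 3.
(Structurally: 1 ring(s) + 2 π bond(s) = 3.)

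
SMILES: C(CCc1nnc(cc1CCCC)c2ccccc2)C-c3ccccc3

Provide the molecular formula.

C24H28N2

Heavy atoms from the SMILES: 24 C, 2 N.
Implicit hydrogens by atom environment:
  11 × C (aromatic): 1 H each → 11
  7 × C: 2 H each → 14
  5 × C (aromatic): no H
  2 × N (aromatic): no H
  1 × C: 3 H
  Total hydrogens = 28.
Molecular formula: C24H28N2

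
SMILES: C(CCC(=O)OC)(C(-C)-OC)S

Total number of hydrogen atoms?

Hydrogens are implicit in SMILES; fill each atom to its normal valence:
  3 × C: 3 H each → 9
  3 × O: no H
  2 × C: 2 H each → 4
  2 × C: 1 H each → 2
  1 × C: no H
  1 × S: 1 H
  Total hydrogens = 16.

16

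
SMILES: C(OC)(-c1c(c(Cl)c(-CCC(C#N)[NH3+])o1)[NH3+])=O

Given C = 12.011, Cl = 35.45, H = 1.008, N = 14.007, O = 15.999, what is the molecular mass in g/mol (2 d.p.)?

Molecular formula: [C10H14ClN3O3]2+.
M = 10×12.011 + 1×35.45 + 14×1.008 + 3×14.007 + 3×15.999 = 259.69 g/mol.

259.69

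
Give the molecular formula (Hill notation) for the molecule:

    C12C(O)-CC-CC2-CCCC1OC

Heavy atoms from the SMILES: 11 C, 2 O.
Implicit hydrogens by atom environment:
  6 × C: 2 H each → 12
  4 × C: 1 H each → 4
  1 × C: 3 H
  1 × O: 1 H
  1 × O: no H
  Total hydrogens = 20.
Molecular formula: C11H20O2

C11H20O2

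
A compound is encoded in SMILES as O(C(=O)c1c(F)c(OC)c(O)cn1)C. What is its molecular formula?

C8H8FNO4

Heavy atoms from the SMILES: 8 C, 1 F, 1 N, 4 O.
Implicit hydrogens by atom environment:
  4 × C (aromatic): no H
  3 × O: no H
  2 × C: 3 H each → 6
  1 × C (aromatic): 1 H
  1 × C: no H
  1 × F: no H
  1 × N (aromatic): no H
  1 × O: 1 H
  Total hydrogens = 8.
Molecular formula: C8H8FNO4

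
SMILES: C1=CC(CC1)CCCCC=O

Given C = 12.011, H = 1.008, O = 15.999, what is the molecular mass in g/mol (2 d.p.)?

152.24

Molecular formula: C10H16O.
M = 10×12.011 + 16×1.008 + 1×15.999 = 152.24 g/mol.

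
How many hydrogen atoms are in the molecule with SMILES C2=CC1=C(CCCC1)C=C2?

12

Hydrogens are implicit in SMILES; fill each atom to its normal valence:
  4 × C: 2 H each → 8
  4 × C (aromatic): 1 H each → 4
  2 × C (aromatic): no H
  Total hydrogens = 12.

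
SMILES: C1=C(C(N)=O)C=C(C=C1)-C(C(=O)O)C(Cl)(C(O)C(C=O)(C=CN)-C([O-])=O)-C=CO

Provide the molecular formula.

Heavy atoms from the SMILES: 18 C, 1 Cl, 2 N, 8 O.
Implicit hydrogens by atom environment:
  7 × C: 1 H each → 7
  5 × C: no H
  4 × C (aromatic): 1 H each → 4
  4 × O: no H
  3 × O: 1 H each → 3
  2 × C (aromatic): no H
  2 × N: 2 H each → 4
  1 × Cl: no H
  1 × O (charge -1): no H
  Total hydrogens = 18.
Net charge -1.
Molecular formula: C18H18ClN2O8-

C18H18ClN2O8-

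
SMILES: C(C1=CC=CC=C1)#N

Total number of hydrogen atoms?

Hydrogens are implicit in SMILES; fill each atom to its normal valence:
  5 × C (aromatic): 1 H each → 5
  1 × C (aromatic): no H
  1 × C: no H
  1 × N: no H
  Total hydrogens = 5.

5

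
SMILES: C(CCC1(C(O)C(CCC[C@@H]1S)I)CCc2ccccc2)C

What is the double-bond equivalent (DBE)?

5

Molecular formula from the SMILES: C19H29IOS.
DoU = (2C + 2 + N − H − X)/2 = (2·19 + 2 + 0 − 29 − 1)/2 = 10/2 = 5.
(Structurally: 2 ring(s) + 3 π bond(s) = 5.)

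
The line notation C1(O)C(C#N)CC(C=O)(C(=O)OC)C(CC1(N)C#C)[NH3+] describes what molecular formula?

Heavy atoms from the SMILES: 13 C, 3 N, 4 O.
Implicit hydrogens by atom environment:
  5 × C: 1 H each → 5
  5 × C: no H
  3 × O: no H
  2 × C: 2 H each → 4
  1 × C: 3 H
  1 × N (charge +1): 3 H
  1 × N: 2 H
  1 × N: no H
  1 × O: 1 H
  Total hydrogens = 18.
Net charge +1.
Molecular formula: C13H18N3O4+

C13H18N3O4+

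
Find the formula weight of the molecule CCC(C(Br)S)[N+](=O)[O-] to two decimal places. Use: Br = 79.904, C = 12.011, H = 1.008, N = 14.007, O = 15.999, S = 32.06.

214.08

Molecular formula: C4H8BrNO2S.
M = 1×79.904 + 4×12.011 + 8×1.008 + 1×14.007 + 2×15.999 + 1×32.06 = 214.08 g/mol.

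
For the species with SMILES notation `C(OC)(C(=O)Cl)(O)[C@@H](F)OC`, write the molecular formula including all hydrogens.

Heavy atoms from the SMILES: 5 C, 1 Cl, 1 F, 4 O.
Implicit hydrogens by atom environment:
  3 × O: no H
  2 × C: 3 H each → 6
  2 × C: no H
  1 × C: 1 H
  1 × Cl: no H
  1 × F: no H
  1 × O: 1 H
  Total hydrogens = 8.
Molecular formula: C5H8ClFO4

C5H8ClFO4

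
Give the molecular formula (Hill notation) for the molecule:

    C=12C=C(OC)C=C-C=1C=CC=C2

C11H10O

Heavy atoms from the SMILES: 11 C, 1 O.
Implicit hydrogens by atom environment:
  7 × C (aromatic): 1 H each → 7
  3 × C (aromatic): no H
  1 × C: 3 H
  1 × O: no H
  Total hydrogens = 10.
Molecular formula: C11H10O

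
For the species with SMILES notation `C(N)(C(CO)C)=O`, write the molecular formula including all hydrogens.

Heavy atoms from the SMILES: 4 C, 1 N, 2 O.
Implicit hydrogens by atom environment:
  1 × C: 3 H
  1 × C: 2 H
  1 × C: 1 H
  1 × C: no H
  1 × N: 2 H
  1 × O: 1 H
  1 × O: no H
  Total hydrogens = 9.
Molecular formula: C4H9NO2

C4H9NO2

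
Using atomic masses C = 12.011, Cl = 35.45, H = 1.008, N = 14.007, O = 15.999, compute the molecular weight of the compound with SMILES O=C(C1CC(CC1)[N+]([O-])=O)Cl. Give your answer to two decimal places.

177.58

Molecular formula: C6H8ClNO3.
M = 6×12.011 + 1×35.45 + 8×1.008 + 1×14.007 + 3×15.999 = 177.58 g/mol.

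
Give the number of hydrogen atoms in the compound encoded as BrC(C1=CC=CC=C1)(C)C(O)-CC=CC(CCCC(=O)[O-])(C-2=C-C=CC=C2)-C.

Hydrogens are implicit in SMILES; fill each atom to its normal valence:
  10 × C (aromatic): 1 H each → 10
  4 × C: 2 H each → 8
  3 × C: 1 H each → 3
  3 × C: no H
  2 × C: 3 H each → 6
  2 × C (aromatic): no H
  1 × Br: no H
  1 × O: 1 H
  1 × O: no H
  1 × O (charge -1): no H
  Total hydrogens = 28.

28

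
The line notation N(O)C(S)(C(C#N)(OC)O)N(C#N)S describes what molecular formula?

Heavy atoms from the SMILES: 5 C, 4 N, 3 O, 2 S.
Implicit hydrogens by atom environment:
  4 × C: no H
  3 × N: no H
  2 × O: 1 H each → 2
  2 × S: 1 H each → 2
  1 × C: 3 H
  1 × N: 1 H
  1 × O: no H
  Total hydrogens = 8.
Molecular formula: C5H8N4O3S2

C5H8N4O3S2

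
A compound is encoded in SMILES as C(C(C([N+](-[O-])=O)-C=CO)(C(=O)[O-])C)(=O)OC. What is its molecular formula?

C8H10NO7-

Heavy atoms from the SMILES: 8 C, 1 N, 7 O.
Implicit hydrogens by atom environment:
  4 × O: no H
  3 × C: 1 H each → 3
  3 × C: no H
  2 × C: 3 H each → 6
  2 × O (charge -1): no H
  1 × N (charge +1): no H
  1 × O: 1 H
  Total hydrogens = 10.
Net charge -1.
Molecular formula: C8H10NO7-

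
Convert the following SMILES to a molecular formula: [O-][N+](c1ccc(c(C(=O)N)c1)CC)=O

Heavy atoms from the SMILES: 9 C, 2 N, 3 O.
Implicit hydrogens by atom environment:
  3 × C (aromatic): 1 H each → 3
  3 × C (aromatic): no H
  2 × O: no H
  1 × C: 3 H
  1 × C: 2 H
  1 × C: no H
  1 × N: 2 H
  1 × N (charge +1): no H
  1 × O (charge -1): no H
  Total hydrogens = 10.
Molecular formula: C9H10N2O3

C9H10N2O3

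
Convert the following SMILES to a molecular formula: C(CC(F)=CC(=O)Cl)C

Heavy atoms from the SMILES: 6 C, 1 Cl, 1 F, 1 O.
Implicit hydrogens by atom environment:
  2 × C: 2 H each → 4
  2 × C: no H
  1 × C: 3 H
  1 × C: 1 H
  1 × Cl: no H
  1 × F: no H
  1 × O: no H
  Total hydrogens = 8.
Molecular formula: C6H8ClFO

C6H8ClFO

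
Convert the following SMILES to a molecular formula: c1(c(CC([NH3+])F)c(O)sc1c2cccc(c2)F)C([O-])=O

Heavy atoms from the SMILES: 13 C, 2 F, 1 N, 3 O, 1 S.
Implicit hydrogens by atom environment:
  6 × C (aromatic): no H
  4 × C (aromatic): 1 H each → 4
  2 × F: no H
  1 × C: 2 H
  1 × C: 1 H
  1 × C: no H
  1 × N (charge +1): 3 H
  1 × O: 1 H
  1 × O: no H
  1 × O (charge -1): no H
  1 × S (aromatic): no H
  Total hydrogens = 11.
Molecular formula: C13H11F2NO3S

C13H11F2NO3S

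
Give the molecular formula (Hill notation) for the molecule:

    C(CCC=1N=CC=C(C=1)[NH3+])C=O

Heavy atoms from the SMILES: 9 C, 2 N, 1 O.
Implicit hydrogens by atom environment:
  3 × C: 2 H each → 6
  3 × C (aromatic): 1 H each → 3
  2 × C (aromatic): no H
  1 × C: 1 H
  1 × N (charge +1): 3 H
  1 × N (aromatic): no H
  1 × O: no H
  Total hydrogens = 13.
Net charge +1.
Molecular formula: C9H13N2O+

C9H13N2O+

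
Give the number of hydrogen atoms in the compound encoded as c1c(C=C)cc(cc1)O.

Hydrogens are implicit in SMILES; fill each atom to its normal valence:
  4 × C (aromatic): 1 H each → 4
  2 × C (aromatic): no H
  1 × C: 2 H
  1 × C: 1 H
  1 × O: 1 H
  Total hydrogens = 8.

8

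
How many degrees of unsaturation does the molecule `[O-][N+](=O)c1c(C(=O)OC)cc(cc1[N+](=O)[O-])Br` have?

Molecular formula from the SMILES: C8H5BrN2O6.
DoU = (2C + 2 + N − H − X)/2 = (2·8 + 2 + 2 − 5 − 1)/2 = 14/2 = 7.
(Structurally: 1 ring(s) + 6 π bond(s) = 7.)

7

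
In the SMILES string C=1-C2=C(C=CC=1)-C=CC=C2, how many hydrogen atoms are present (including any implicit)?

8

Hydrogens are implicit in SMILES; fill each atom to its normal valence:
  8 × C (aromatic): 1 H each → 8
  2 × C (aromatic): no H
  Total hydrogens = 8.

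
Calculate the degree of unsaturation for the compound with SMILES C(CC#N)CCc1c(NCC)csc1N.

Molecular formula from the SMILES: C11H17N3S.
DoU = (2C + 2 + N − H − X)/2 = (2·11 + 2 + 3 − 17 − 0)/2 = 10/2 = 5.
(Structurally: 1 ring(s) + 4 π bond(s) = 5.)

5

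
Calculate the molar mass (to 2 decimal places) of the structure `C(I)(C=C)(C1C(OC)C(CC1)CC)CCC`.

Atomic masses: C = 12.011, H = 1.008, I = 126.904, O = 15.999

Molecular formula: C14H25IO.
M = 14×12.011 + 25×1.008 + 1×126.904 + 1×15.999 = 336.26 g/mol.

336.26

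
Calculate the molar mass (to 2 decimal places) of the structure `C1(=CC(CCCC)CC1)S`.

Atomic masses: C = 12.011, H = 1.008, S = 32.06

Molecular formula: C9H16S.
M = 9×12.011 + 16×1.008 + 1×32.06 = 156.29 g/mol.

156.29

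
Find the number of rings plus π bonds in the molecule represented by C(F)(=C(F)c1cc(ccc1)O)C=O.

Molecular formula from the SMILES: C9H6F2O2.
DoU = (2C + 2 + N − H − X)/2 = (2·9 + 2 + 0 − 6 − 2)/2 = 12/2 = 6.
(Structurally: 1 ring(s) + 5 π bond(s) = 6.)

6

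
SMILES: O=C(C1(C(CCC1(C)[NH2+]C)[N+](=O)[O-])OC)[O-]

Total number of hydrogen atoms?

Hydrogens are implicit in SMILES; fill each atom to its normal valence:
  3 × C: 3 H each → 9
  3 × C: no H
  3 × O: no H
  2 × C: 2 H each → 4
  2 × O (charge -1): no H
  1 × C: 1 H
  1 × N (charge +1): 2 H
  1 × N (charge +1): no H
  Total hydrogens = 16.

16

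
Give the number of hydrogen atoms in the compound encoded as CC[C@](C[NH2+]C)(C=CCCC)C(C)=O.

24

Hydrogens are implicit in SMILES; fill each atom to its normal valence:
  4 × C: 3 H each → 12
  4 × C: 2 H each → 8
  2 × C: 1 H each → 2
  2 × C: no H
  1 × N (charge +1): 2 H
  1 × O: no H
  Total hydrogens = 24.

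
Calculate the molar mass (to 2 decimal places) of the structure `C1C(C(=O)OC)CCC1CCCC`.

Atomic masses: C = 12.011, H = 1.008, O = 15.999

184.28

Molecular formula: C11H20O2.
M = 11×12.011 + 20×1.008 + 2×15.999 = 184.28 g/mol.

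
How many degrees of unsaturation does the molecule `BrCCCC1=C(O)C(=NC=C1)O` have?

4

Molecular formula from the SMILES: C8H10BrNO2.
DoU = (2C + 2 + N − H − X)/2 = (2·8 + 2 + 1 − 10 − 1)/2 = 8/2 = 4.
(Structurally: 1 ring(s) + 3 π bond(s) = 4.)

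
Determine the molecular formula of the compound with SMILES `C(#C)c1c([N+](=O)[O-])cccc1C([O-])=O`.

Heavy atoms from the SMILES: 9 C, 1 N, 4 O.
Implicit hydrogens by atom environment:
  3 × C (aromatic): 1 H each → 3
  3 × C (aromatic): no H
  2 × C: no H
  2 × O: no H
  2 × O (charge -1): no H
  1 × C: 1 H
  1 × N (charge +1): no H
  Total hydrogens = 4.
Net charge -1.
Molecular formula: C9H4NO4-

C9H4NO4-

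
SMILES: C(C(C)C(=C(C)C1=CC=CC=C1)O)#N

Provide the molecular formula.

Heavy atoms from the SMILES: 12 C, 1 N, 1 O.
Implicit hydrogens by atom environment:
  5 × C (aromatic): 1 H each → 5
  3 × C: no H
  2 × C: 3 H each → 6
  1 × C: 1 H
  1 × C (aromatic): no H
  1 × N: no H
  1 × O: 1 H
  Total hydrogens = 13.
Molecular formula: C12H13NO

C12H13NO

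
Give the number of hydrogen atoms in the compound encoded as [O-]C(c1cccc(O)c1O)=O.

Hydrogens are implicit in SMILES; fill each atom to its normal valence:
  3 × C (aromatic): 1 H each → 3
  3 × C (aromatic): no H
  2 × O: 1 H each → 2
  1 × C: no H
  1 × O: no H
  1 × O (charge -1): no H
  Total hydrogens = 5.

5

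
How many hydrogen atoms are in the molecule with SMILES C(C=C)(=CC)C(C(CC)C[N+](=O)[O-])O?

17

Hydrogens are implicit in SMILES; fill each atom to its normal valence:
  4 × C: 1 H each → 4
  3 × C: 2 H each → 6
  2 × C: 3 H each → 6
  1 × C: no H
  1 × N (charge +1): no H
  1 × O: 1 H
  1 × O: no H
  1 × O (charge -1): no H
  Total hydrogens = 17.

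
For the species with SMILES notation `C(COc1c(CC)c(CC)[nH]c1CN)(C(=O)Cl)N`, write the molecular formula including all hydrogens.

Heavy atoms from the SMILES: 12 C, 1 Cl, 3 N, 2 O.
Implicit hydrogens by atom environment:
  4 × C: 2 H each → 8
  4 × C (aromatic): no H
  2 × C: 3 H each → 6
  2 × N: 2 H each → 4
  2 × O: no H
  1 × C: 1 H
  1 × C: no H
  1 × Cl: no H
  1 × N (aromatic): 1 H
  Total hydrogens = 20.
Molecular formula: C12H20ClN3O2

C12H20ClN3O2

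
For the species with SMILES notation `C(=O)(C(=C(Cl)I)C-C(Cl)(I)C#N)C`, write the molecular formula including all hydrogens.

Heavy atoms from the SMILES: 7 C, 2 Cl, 2 I, 1 N, 1 O.
Implicit hydrogens by atom environment:
  5 × C: no H
  2 × Cl: no H
  2 × I: no H
  1 × C: 3 H
  1 × C: 2 H
  1 × N: no H
  1 × O: no H
  Total hydrogens = 5.
Molecular formula: C7H5Cl2I2NO

C7H5Cl2I2NO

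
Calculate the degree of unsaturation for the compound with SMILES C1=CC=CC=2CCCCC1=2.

Molecular formula from the SMILES: C10H12.
DoU = (2C + 2 + N − H − X)/2 = (2·10 + 2 + 0 − 12 − 0)/2 = 10/2 = 5.
(Structurally: 2 ring(s) + 3 π bond(s) = 5.)

5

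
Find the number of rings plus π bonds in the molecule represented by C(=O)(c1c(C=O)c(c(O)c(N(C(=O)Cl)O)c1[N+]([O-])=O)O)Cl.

Molecular formula from the SMILES: C9H4Cl2N2O8.
DoU = (2C + 2 + N − H − X)/2 = (2·9 + 2 + 2 − 4 − 2)/2 = 16/2 = 8.
(Structurally: 1 ring(s) + 7 π bond(s) = 8.)

8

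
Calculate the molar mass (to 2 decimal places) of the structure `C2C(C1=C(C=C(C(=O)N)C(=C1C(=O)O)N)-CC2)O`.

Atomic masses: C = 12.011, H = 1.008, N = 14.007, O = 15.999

250.25

Molecular formula: C12H14N2O4.
M = 12×12.011 + 14×1.008 + 2×14.007 + 4×15.999 = 250.25 g/mol.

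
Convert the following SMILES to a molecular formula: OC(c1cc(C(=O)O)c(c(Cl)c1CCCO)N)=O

Heavy atoms from the SMILES: 11 C, 1 Cl, 1 N, 5 O.
Implicit hydrogens by atom environment:
  5 × C (aromatic): no H
  3 × C: 2 H each → 6
  3 × O: 1 H each → 3
  2 × C: no H
  2 × O: no H
  1 × C (aromatic): 1 H
  1 × Cl: no H
  1 × N: 2 H
  Total hydrogens = 12.
Molecular formula: C11H12ClNO5

C11H12ClNO5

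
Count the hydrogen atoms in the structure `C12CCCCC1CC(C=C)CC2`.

20

Hydrogens are implicit in SMILES; fill each atom to its normal valence:
  8 × C: 2 H each → 16
  4 × C: 1 H each → 4
  Total hydrogens = 20.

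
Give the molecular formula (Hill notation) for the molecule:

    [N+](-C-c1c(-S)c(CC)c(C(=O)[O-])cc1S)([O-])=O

C10H10NO4S2-

Heavy atoms from the SMILES: 10 C, 1 N, 4 O, 2 S.
Implicit hydrogens by atom environment:
  5 × C (aromatic): no H
  2 × C: 2 H each → 4
  2 × O: no H
  2 × O (charge -1): no H
  2 × S: 1 H each → 2
  1 × C: 3 H
  1 × C (aromatic): 1 H
  1 × C: no H
  1 × N (charge +1): no H
  Total hydrogens = 10.
Net charge -1.
Molecular formula: C10H10NO4S2-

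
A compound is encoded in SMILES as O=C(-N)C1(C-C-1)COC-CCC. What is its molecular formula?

C9H17NO2

Heavy atoms from the SMILES: 9 C, 1 N, 2 O.
Implicit hydrogens by atom environment:
  6 × C: 2 H each → 12
  2 × C: no H
  2 × O: no H
  1 × C: 3 H
  1 × N: 2 H
  Total hydrogens = 17.
Molecular formula: C9H17NO2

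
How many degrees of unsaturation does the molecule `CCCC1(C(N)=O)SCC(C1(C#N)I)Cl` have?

Molecular formula from the SMILES: C9H12ClIN2OS.
DoU = (2C + 2 + N − H − X)/2 = (2·9 + 2 + 2 − 12 − 2)/2 = 8/2 = 4.
(Structurally: 1 ring(s) + 3 π bond(s) = 4.)

4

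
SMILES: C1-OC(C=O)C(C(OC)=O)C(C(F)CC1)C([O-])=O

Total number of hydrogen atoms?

14

Hydrogens are implicit in SMILES; fill each atom to its normal valence:
  5 × C: 1 H each → 5
  5 × O: no H
  3 × C: 2 H each → 6
  2 × C: no H
  1 × C: 3 H
  1 × F: no H
  1 × O (charge -1): no H
  Total hydrogens = 14.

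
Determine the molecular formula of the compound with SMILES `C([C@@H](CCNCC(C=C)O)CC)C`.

Heavy atoms from the SMILES: 11 C, 1 N, 1 O.
Implicit hydrogens by atom environment:
  6 × C: 2 H each → 12
  3 × C: 1 H each → 3
  2 × C: 3 H each → 6
  1 × N: 1 H
  1 × O: 1 H
  Total hydrogens = 23.
Molecular formula: C11H23NO

C11H23NO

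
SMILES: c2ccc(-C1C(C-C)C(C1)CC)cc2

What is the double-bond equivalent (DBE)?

5

Molecular formula from the SMILES: C14H20.
DoU = (2C + 2 + N − H − X)/2 = (2·14 + 2 + 0 − 20 − 0)/2 = 10/2 = 5.
(Structurally: 2 ring(s) + 3 π bond(s) = 5.)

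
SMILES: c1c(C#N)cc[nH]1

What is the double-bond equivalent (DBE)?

Molecular formula from the SMILES: C5H4N2.
DoU = (2C + 2 + N − H − X)/2 = (2·5 + 2 + 2 − 4 − 0)/2 = 10/2 = 5.
(Structurally: 1 ring(s) + 4 π bond(s) = 5.)

5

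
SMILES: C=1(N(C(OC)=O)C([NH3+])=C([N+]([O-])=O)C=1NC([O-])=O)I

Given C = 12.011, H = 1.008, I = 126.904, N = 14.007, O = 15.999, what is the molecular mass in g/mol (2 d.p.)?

370.06

Molecular formula: C7H7IN4O6.
M = 7×12.011 + 7×1.008 + 1×126.904 + 4×14.007 + 6×15.999 = 370.06 g/mol.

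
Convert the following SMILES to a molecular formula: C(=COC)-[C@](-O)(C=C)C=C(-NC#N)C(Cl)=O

C10H11ClN2O3

Heavy atoms from the SMILES: 10 C, 1 Cl, 2 N, 3 O.
Implicit hydrogens by atom environment:
  4 × C: 1 H each → 4
  4 × C: no H
  2 × O: no H
  1 × C: 3 H
  1 × C: 2 H
  1 × Cl: no H
  1 × N: 1 H
  1 × N: no H
  1 × O: 1 H
  Total hydrogens = 11.
Molecular formula: C10H11ClN2O3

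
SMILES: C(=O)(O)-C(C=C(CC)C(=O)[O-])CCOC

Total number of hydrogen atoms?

15

Hydrogens are implicit in SMILES; fill each atom to its normal valence:
  3 × C: 2 H each → 6
  3 × C: no H
  3 × O: no H
  2 × C: 3 H each → 6
  2 × C: 1 H each → 2
  1 × O: 1 H
  1 × O (charge -1): no H
  Total hydrogens = 15.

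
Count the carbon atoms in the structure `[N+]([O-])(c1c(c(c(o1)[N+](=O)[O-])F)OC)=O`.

The symbol for carbon appears 5 times in the SMILES. Lowercase c denotes aromatic carbon and counts toward C.

5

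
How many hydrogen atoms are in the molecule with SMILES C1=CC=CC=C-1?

Hydrogens are implicit in SMILES; fill each atom to its normal valence:
  6 × C (aromatic): 1 H each → 6
  Total hydrogens = 6.

6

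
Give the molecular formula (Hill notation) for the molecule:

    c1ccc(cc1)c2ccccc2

C12H10

Heavy atoms from the SMILES: 12 C.
Implicit hydrogens by atom environment:
  10 × C (aromatic): 1 H each → 10
  2 × C (aromatic): no H
  Total hydrogens = 10.
Molecular formula: C12H10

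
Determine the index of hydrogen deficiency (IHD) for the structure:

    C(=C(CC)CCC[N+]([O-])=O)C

Molecular formula from the SMILES: C8H15NO2.
DoU = (2C + 2 + N − H − X)/2 = (2·8 + 2 + 1 − 15 − 0)/2 = 4/2 = 2.
(Structurally: 0 ring(s) + 2 π bond(s) = 2.)

2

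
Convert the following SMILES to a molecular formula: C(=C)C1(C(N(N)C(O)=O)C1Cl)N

C6H10ClN3O2

Heavy atoms from the SMILES: 6 C, 1 Cl, 3 N, 2 O.
Implicit hydrogens by atom environment:
  3 × C: 1 H each → 3
  2 × C: no H
  2 × N: 2 H each → 4
  1 × C: 2 H
  1 × Cl: no H
  1 × N: no H
  1 × O: 1 H
  1 × O: no H
  Total hydrogens = 10.
Molecular formula: C6H10ClN3O2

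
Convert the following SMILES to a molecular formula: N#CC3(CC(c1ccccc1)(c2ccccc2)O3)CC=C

C19H17NO

Heavy atoms from the SMILES: 19 C, 1 N, 1 O.
Implicit hydrogens by atom environment:
  10 × C (aromatic): 1 H each → 10
  3 × C: 2 H each → 6
  3 × C: no H
  2 × C (aromatic): no H
  1 × C: 1 H
  1 × N: no H
  1 × O: no H
  Total hydrogens = 17.
Molecular formula: C19H17NO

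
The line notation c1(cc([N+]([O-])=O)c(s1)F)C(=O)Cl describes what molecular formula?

Heavy atoms from the SMILES: 5 C, 1 Cl, 1 F, 1 N, 3 O, 1 S.
Implicit hydrogens by atom environment:
  3 × C (aromatic): no H
  2 × O: no H
  1 × C (aromatic): 1 H
  1 × C: no H
  1 × Cl: no H
  1 × F: no H
  1 × N (charge +1): no H
  1 × O (charge -1): no H
  1 × S (aromatic): no H
  Total hydrogens = 1.
Molecular formula: C5HClFNO3S

C5HClFNO3S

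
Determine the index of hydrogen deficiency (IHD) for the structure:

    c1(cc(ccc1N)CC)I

4

Molecular formula from the SMILES: C8H10IN.
DoU = (2C + 2 + N − H − X)/2 = (2·8 + 2 + 1 − 10 − 1)/2 = 8/2 = 4.
(Structurally: 1 ring(s) + 3 π bond(s) = 4.)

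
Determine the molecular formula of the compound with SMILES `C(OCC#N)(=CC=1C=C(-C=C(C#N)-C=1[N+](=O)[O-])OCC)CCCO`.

Heavy atoms from the SMILES: 16 C, 3 N, 5 O.
Implicit hydrogens by atom environment:
  5 × C: 2 H each → 10
  4 × C (aromatic): no H
  3 × C: no H
  3 × O: no H
  2 × C (aromatic): 1 H each → 2
  2 × N: no H
  1 × C: 3 H
  1 × C: 1 H
  1 × N (charge +1): no H
  1 × O: 1 H
  1 × O (charge -1): no H
  Total hydrogens = 17.
Molecular formula: C16H17N3O5

C16H17N3O5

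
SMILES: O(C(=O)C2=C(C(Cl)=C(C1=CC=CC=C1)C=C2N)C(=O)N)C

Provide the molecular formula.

Heavy atoms from the SMILES: 15 C, 1 Cl, 2 N, 3 O.
Implicit hydrogens by atom environment:
  6 × C (aromatic): 1 H each → 6
  6 × C (aromatic): no H
  3 × O: no H
  2 × C: no H
  2 × N: 2 H each → 4
  1 × C: 3 H
  1 × Cl: no H
  Total hydrogens = 13.
Molecular formula: C15H13ClN2O3

C15H13ClN2O3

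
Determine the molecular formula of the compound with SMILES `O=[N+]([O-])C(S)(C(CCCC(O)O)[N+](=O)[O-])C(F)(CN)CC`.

C10H20FN3O6S

Heavy atoms from the SMILES: 10 C, 1 F, 3 N, 6 O, 1 S.
Implicit hydrogens by atom environment:
  5 × C: 2 H each → 10
  2 × C: 1 H each → 2
  2 × C: no H
  2 × N (charge +1): no H
  2 × O: 1 H each → 2
  2 × O: no H
  2 × O (charge -1): no H
  1 × C: 3 H
  1 × F: no H
  1 × N: 2 H
  1 × S: 1 H
  Total hydrogens = 20.
Molecular formula: C10H20FN3O6S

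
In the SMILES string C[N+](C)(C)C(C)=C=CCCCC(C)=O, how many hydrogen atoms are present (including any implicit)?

22

Hydrogens are implicit in SMILES; fill each atom to its normal valence:
  5 × C: 3 H each → 15
  3 × C: 2 H each → 6
  3 × C: no H
  1 × C: 1 H
  1 × N (charge +1): no H
  1 × O: no H
  Total hydrogens = 22.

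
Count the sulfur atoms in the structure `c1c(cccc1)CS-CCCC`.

1

The symbol for sulfur appears 1 time in the SMILES.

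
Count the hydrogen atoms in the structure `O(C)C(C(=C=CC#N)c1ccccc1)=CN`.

12

Hydrogens are implicit in SMILES; fill each atom to its normal valence:
  5 × C (aromatic): 1 H each → 5
  4 × C: no H
  2 × C: 1 H each → 2
  1 × C: 3 H
  1 × C (aromatic): no H
  1 × N: 2 H
  1 × N: no H
  1 × O: no H
  Total hydrogens = 12.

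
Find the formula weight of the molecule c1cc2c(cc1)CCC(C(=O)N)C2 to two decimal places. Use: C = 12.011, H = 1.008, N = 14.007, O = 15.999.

175.23

Molecular formula: C11H13NO.
M = 11×12.011 + 13×1.008 + 1×14.007 + 1×15.999 = 175.23 g/mol.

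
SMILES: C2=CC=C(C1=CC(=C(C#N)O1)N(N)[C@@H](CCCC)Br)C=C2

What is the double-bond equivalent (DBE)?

Molecular formula from the SMILES: C16H18BrN3O.
DoU = (2C + 2 + N − H − X)/2 = (2·16 + 2 + 3 − 18 − 1)/2 = 18/2 = 9.
(Structurally: 2 ring(s) + 7 π bond(s) = 9.)

9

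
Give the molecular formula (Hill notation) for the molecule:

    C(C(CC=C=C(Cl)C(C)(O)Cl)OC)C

C10H16Cl2O2

Heavy atoms from the SMILES: 10 C, 2 Cl, 2 O.
Implicit hydrogens by atom environment:
  3 × C: 3 H each → 9
  3 × C: no H
  2 × C: 2 H each → 4
  2 × C: 1 H each → 2
  2 × Cl: no H
  1 × O: 1 H
  1 × O: no H
  Total hydrogens = 16.
Molecular formula: C10H16Cl2O2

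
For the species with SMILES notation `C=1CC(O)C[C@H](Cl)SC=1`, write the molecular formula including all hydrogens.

C6H9ClOS

Heavy atoms from the SMILES: 6 C, 1 Cl, 1 O, 1 S.
Implicit hydrogens by atom environment:
  4 × C: 1 H each → 4
  2 × C: 2 H each → 4
  1 × Cl: no H
  1 × O: 1 H
  1 × S: no H
  Total hydrogens = 9.
Molecular formula: C6H9ClOS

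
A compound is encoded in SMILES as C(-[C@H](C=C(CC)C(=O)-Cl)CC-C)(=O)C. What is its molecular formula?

Heavy atoms from the SMILES: 11 C, 1 Cl, 2 O.
Implicit hydrogens by atom environment:
  3 × C: 3 H each → 9
  3 × C: 2 H each → 6
  3 × C: no H
  2 × C: 1 H each → 2
  2 × O: no H
  1 × Cl: no H
  Total hydrogens = 17.
Molecular formula: C11H17ClO2

C11H17ClO2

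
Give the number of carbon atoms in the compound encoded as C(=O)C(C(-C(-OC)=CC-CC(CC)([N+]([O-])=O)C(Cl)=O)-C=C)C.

15

The symbol for carbon appears 15 times in the SMILES. (Cl is a single chlorine, not C + l.)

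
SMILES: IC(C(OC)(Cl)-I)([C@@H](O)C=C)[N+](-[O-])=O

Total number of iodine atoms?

The symbol for iodine appears 2 times in the SMILES.

2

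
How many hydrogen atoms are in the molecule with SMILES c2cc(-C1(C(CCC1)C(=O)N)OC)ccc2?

17

Hydrogens are implicit in SMILES; fill each atom to its normal valence:
  5 × C (aromatic): 1 H each → 5
  3 × C: 2 H each → 6
  2 × C: no H
  2 × O: no H
  1 × C: 3 H
  1 × C: 1 H
  1 × C (aromatic): no H
  1 × N: 2 H
  Total hydrogens = 17.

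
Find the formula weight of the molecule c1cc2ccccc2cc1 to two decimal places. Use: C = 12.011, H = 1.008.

Molecular formula: C10H8.
M = 10×12.011 + 8×1.008 = 128.17 g/mol.

128.17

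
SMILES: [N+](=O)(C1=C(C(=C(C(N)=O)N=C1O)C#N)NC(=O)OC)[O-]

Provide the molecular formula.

C9H7N5O6

Heavy atoms from the SMILES: 9 C, 5 N, 6 O.
Implicit hydrogens by atom environment:
  5 × C (aromatic): no H
  4 × O: no H
  3 × C: no H
  1 × C: 3 H
  1 × N: 2 H
  1 × N: 1 H
  1 × N (aromatic): no H
  1 × N: no H
  1 × N (charge +1): no H
  1 × O: 1 H
  1 × O (charge -1): no H
  Total hydrogens = 7.
Molecular formula: C9H7N5O6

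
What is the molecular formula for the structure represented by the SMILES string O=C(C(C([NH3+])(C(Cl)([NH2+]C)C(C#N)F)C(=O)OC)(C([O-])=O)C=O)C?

Heavy atoms from the SMILES: 12 C, 1 Cl, 1 F, 3 N, 6 O.
Implicit hydrogens by atom environment:
  7 × C: no H
  5 × O: no H
  3 × C: 3 H each → 9
  2 × C: 1 H each → 2
  1 × Cl: no H
  1 × F: no H
  1 × N (charge +1): 3 H
  1 × N (charge +1): 2 H
  1 × N: no H
  1 × O (charge -1): no H
  Total hydrogens = 16.
Net charge +1.
Molecular formula: C12H16ClFN3O6+

C12H16ClFN3O6+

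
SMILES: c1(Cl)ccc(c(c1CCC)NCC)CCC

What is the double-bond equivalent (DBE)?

4

Molecular formula from the SMILES: C14H22ClN.
DoU = (2C + 2 + N − H − X)/2 = (2·14 + 2 + 1 − 22 − 1)/2 = 8/2 = 4.
(Structurally: 1 ring(s) + 3 π bond(s) = 4.)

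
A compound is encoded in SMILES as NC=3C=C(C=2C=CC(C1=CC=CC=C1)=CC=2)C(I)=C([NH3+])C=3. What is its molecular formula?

C18H16IN2+

Heavy atoms from the SMILES: 18 C, 1 I, 2 N.
Implicit hydrogens by atom environment:
  11 × C (aromatic): 1 H each → 11
  7 × C (aromatic): no H
  1 × I: no H
  1 × N (charge +1): 3 H
  1 × N: 2 H
  Total hydrogens = 16.
Net charge +1.
Molecular formula: C18H16IN2+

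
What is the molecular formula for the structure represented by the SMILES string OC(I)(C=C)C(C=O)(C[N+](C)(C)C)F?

Heavy atoms from the SMILES: 9 C, 1 F, 1 I, 1 N, 2 O.
Implicit hydrogens by atom environment:
  3 × C: 3 H each → 9
  2 × C: 2 H each → 4
  2 × C: 1 H each → 2
  2 × C: no H
  1 × F: no H
  1 × I: no H
  1 × N (charge +1): no H
  1 × O: 1 H
  1 × O: no H
  Total hydrogens = 16.
Net charge +1.
Molecular formula: C9H16FINO2+

C9H16FINO2+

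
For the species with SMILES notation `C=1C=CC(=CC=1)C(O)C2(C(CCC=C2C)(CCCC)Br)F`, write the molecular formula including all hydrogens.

Heavy atoms from the SMILES: 1 Br, 18 C, 1 F, 1 O.
Implicit hydrogens by atom environment:
  5 × C: 2 H each → 10
  5 × C (aromatic): 1 H each → 5
  3 × C: no H
  2 × C: 3 H each → 6
  2 × C: 1 H each → 2
  1 × Br: no H
  1 × C (aromatic): no H
  1 × F: no H
  1 × O: 1 H
  Total hydrogens = 24.
Molecular formula: C18H24BrFO

C18H24BrFO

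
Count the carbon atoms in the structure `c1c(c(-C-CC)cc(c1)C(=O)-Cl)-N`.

10

The symbol for carbon appears 10 times in the SMILES. Lowercase c denotes aromatic carbon and counts toward C.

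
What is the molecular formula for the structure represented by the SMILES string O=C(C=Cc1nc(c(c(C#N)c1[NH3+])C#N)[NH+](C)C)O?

Heavy atoms from the SMILES: 12 C, 5 N, 2 O.
Implicit hydrogens by atom environment:
  5 × C (aromatic): no H
  3 × C: no H
  2 × C: 3 H each → 6
  2 × C: 1 H each → 2
  2 × N: no H
  1 × N (charge +1): 3 H
  1 × N (charge +1): 1 H
  1 × N (aromatic): no H
  1 × O: 1 H
  1 × O: no H
  Total hydrogens = 13.
Net charge +2.
Molecular formula: [C12H13N5O2]2+

[C12H13N5O2]2+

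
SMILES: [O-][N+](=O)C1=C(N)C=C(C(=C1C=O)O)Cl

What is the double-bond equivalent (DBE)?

Molecular formula from the SMILES: C7H5ClN2O4.
DoU = (2C + 2 + N − H − X)/2 = (2·7 + 2 + 2 − 5 − 1)/2 = 12/2 = 6.
(Structurally: 1 ring(s) + 5 π bond(s) = 6.)

6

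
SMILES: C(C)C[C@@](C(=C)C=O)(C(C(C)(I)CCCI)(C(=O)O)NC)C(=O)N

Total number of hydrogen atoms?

Hydrogens are implicit in SMILES; fill each atom to its normal valence:
  6 × C: 2 H each → 12
  6 × C: no H
  3 × C: 3 H each → 9
  3 × O: no H
  2 × I: no H
  1 × C: 1 H
  1 × N: 2 H
  1 × N: 1 H
  1 × O: 1 H
  Total hydrogens = 26.

26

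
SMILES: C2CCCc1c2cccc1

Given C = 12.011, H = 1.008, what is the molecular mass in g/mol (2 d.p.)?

132.21

Molecular formula: C10H12.
M = 10×12.011 + 12×1.008 = 132.21 g/mol.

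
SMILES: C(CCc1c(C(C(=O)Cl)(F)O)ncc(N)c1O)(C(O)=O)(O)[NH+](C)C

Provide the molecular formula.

Heavy atoms from the SMILES: 13 C, 1 Cl, 1 F, 3 N, 6 O.
Implicit hydrogens by atom environment:
  4 × C (aromatic): no H
  4 × C: no H
  4 × O: 1 H each → 4
  2 × C: 3 H each → 6
  2 × C: 2 H each → 4
  2 × O: no H
  1 × C (aromatic): 1 H
  1 × Cl: no H
  1 × F: no H
  1 × N: 2 H
  1 × N (charge +1): 1 H
  1 × N (aromatic): no H
  Total hydrogens = 18.
Net charge +1.
Molecular formula: C13H18ClFN3O6+

C13H18ClFN3O6+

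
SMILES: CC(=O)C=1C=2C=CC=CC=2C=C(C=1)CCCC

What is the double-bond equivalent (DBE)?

Molecular formula from the SMILES: C16H18O.
DoU = (2C + 2 + N − H − X)/2 = (2·16 + 2 + 0 − 18 − 0)/2 = 16/2 = 8.
(Structurally: 2 ring(s) + 6 π bond(s) = 8.)

8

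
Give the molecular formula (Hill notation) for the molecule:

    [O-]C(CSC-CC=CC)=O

C7H11O2S-

Heavy atoms from the SMILES: 7 C, 2 O, 1 S.
Implicit hydrogens by atom environment:
  3 × C: 2 H each → 6
  2 × C: 1 H each → 2
  1 × C: 3 H
  1 × C: no H
  1 × O: no H
  1 × O (charge -1): no H
  1 × S: no H
  Total hydrogens = 11.
Net charge -1.
Molecular formula: C7H11O2S-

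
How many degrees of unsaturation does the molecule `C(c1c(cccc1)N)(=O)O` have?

5

Molecular formula from the SMILES: C7H7NO2.
DoU = (2C + 2 + N − H − X)/2 = (2·7 + 2 + 1 − 7 − 0)/2 = 10/2 = 5.
(Structurally: 1 ring(s) + 4 π bond(s) = 5.)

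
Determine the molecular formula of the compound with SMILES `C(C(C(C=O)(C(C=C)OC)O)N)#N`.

Heavy atoms from the SMILES: 8 C, 2 N, 3 O.
Implicit hydrogens by atom environment:
  4 × C: 1 H each → 4
  2 × C: no H
  2 × O: no H
  1 × C: 3 H
  1 × C: 2 H
  1 × N: 2 H
  1 × N: no H
  1 × O: 1 H
  Total hydrogens = 12.
Molecular formula: C8H12N2O3

C8H12N2O3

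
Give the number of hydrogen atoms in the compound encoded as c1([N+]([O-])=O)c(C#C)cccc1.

Hydrogens are implicit in SMILES; fill each atom to its normal valence:
  4 × C (aromatic): 1 H each → 4
  2 × C (aromatic): no H
  1 × C: 1 H
  1 × C: no H
  1 × N (charge +1): no H
  1 × O: no H
  1 × O (charge -1): no H
  Total hydrogens = 5.

5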